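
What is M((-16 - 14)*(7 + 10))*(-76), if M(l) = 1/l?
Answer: 38/255 ≈ 0.14902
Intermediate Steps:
M((-16 - 14)*(7 + 10))*(-76) = -76/((-16 - 14)*(7 + 10)) = -76/(-30*17) = -76/(-510) = -1/510*(-76) = 38/255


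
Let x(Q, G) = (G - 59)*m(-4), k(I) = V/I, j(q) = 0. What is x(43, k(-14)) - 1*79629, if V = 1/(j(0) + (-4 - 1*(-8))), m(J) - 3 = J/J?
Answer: -1118111/14 ≈ -79865.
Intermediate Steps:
m(J) = 4 (m(J) = 3 + J/J = 3 + 1 = 4)
V = ¼ (V = 1/(0 + (-4 - 1*(-8))) = 1/(0 + (-4 + 8)) = 1/(0 + 4) = 1/4 = ¼ ≈ 0.25000)
k(I) = 1/(4*I)
x(Q, G) = -236 + 4*G (x(Q, G) = (G - 59)*4 = (-59 + G)*4 = -236 + 4*G)
x(43, k(-14)) - 1*79629 = (-236 + 4*((¼)/(-14))) - 1*79629 = (-236 + 4*((¼)*(-1/14))) - 79629 = (-236 + 4*(-1/56)) - 79629 = (-236 - 1/14) - 79629 = -3305/14 - 79629 = -1118111/14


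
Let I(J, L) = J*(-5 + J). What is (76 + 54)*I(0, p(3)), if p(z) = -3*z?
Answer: 0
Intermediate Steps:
(76 + 54)*I(0, p(3)) = (76 + 54)*(0*(-5 + 0)) = 130*(0*(-5)) = 130*0 = 0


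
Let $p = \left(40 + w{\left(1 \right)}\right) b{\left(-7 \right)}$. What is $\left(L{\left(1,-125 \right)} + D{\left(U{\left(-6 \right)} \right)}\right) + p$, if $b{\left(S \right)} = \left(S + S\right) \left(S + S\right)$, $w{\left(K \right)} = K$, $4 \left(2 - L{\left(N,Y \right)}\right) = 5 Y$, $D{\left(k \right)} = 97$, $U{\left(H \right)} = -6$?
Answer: $\frac{33165}{4} \approx 8291.3$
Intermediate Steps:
$L{\left(N,Y \right)} = 2 - \frac{5 Y}{4}$
$b{\left(S \right)} = 4 S^{2}$ ($b{\left(S \right)} = 2 S 2 S = 4 S^{2}$)
$p = 8036$ ($p = \left(40 + 1\right) 4 \left(-7\right)^{2} = 41 \cdot 4 \cdot 49 = 41 \cdot 196 = 8036$)
$\left(L{\left(1,-125 \right)} + D{\left(U{\left(-6 \right)} \right)}\right) + p = \left(\left(2 - - \frac{625}{4}\right) + 97\right) + 8036 = \left(\left(2 + \frac{625}{4}\right) + 97\right) + 8036 = \left(\frac{633}{4} + 97\right) + 8036 = \frac{1021}{4} + 8036 = \frac{33165}{4}$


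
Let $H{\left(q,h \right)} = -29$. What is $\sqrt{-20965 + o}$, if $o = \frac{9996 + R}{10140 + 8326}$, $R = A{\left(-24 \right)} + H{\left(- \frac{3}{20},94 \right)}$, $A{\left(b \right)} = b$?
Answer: $\frac{i \sqrt{7148737908102}}{18466} \approx 144.79 i$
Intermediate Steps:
$R = -53$ ($R = -24 - 29 = -53$)
$o = \frac{9943}{18466}$ ($o = \frac{9996 - 53}{10140 + 8326} = \frac{9943}{18466} \approx 0.53845$)
$\sqrt{-20965 + o} = \sqrt{-20965 + \frac{9943}{18466}} = \sqrt{- \frac{387129747}{18466}} = \frac{i \sqrt{7148737908102}}{18466}$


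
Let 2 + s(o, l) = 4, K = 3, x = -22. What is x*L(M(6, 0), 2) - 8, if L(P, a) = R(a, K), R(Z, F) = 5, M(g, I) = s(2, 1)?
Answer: -118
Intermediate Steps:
s(o, l) = 2 (s(o, l) = -2 + 4 = 2)
M(g, I) = 2
L(P, a) = 5
x*L(M(6, 0), 2) - 8 = -22*5 - 8 = -110 - 8 = -118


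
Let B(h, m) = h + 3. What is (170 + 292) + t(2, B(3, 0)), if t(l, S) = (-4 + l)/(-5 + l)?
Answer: 1388/3 ≈ 462.67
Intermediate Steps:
B(h, m) = 3 + h
t(l, S) = (-4 + l)/(-5 + l)
(170 + 292) + t(2, B(3, 0)) = (170 + 292) + (-4 + 2)/(-5 + 2) = 462 - 2/(-3) = 462 - ⅓*(-2) = 462 + ⅔ = 1388/3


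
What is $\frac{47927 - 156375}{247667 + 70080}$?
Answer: $- \frac{108448}{317747} \approx -0.3413$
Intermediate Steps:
$\frac{47927 - 156375}{247667 + 70080} = \frac{47927 - 156375}{317747} = \left(-108448\right) \frac{1}{317747} = - \frac{108448}{317747}$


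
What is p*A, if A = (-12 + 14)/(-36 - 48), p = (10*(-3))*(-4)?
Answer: -20/7 ≈ -2.8571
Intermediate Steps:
p = 120 (p = -30*(-4) = 120)
A = -1/42 (A = 2/(-84) = 2*(-1/84) = -1/42 ≈ -0.023810)
p*A = 120*(-1/42) = -20/7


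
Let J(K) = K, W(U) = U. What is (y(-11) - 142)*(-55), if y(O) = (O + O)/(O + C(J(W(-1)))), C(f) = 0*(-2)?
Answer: 7700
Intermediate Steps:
C(f) = 0
y(O) = 2 (y(O) = (O + O)/(O + 0) = (2*O)/O = 2)
(y(-11) - 142)*(-55) = (2 - 142)*(-55) = -140*(-55) = 7700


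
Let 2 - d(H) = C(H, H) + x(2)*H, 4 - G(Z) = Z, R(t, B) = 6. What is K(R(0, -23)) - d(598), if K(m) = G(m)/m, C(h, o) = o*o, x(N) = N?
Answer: 1076393/3 ≈ 3.5880e+5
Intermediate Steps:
C(h, o) = o²
G(Z) = 4 - Z
d(H) = 2 - H² - 2*H (d(H) = 2 - (H² + 2*H) = 2 + (-H² - 2*H) = 2 - H² - 2*H)
K(m) = (4 - m)/m
K(R(0, -23)) - d(598) = (4 - 1*6)/6 - (2 - 1*598² - 2*598) = (4 - 6)/6 - (2 - 1*357604 - 1196) = (⅙)*(-2) - (2 - 357604 - 1196) = -⅓ - 1*(-358798) = -⅓ + 358798 = 1076393/3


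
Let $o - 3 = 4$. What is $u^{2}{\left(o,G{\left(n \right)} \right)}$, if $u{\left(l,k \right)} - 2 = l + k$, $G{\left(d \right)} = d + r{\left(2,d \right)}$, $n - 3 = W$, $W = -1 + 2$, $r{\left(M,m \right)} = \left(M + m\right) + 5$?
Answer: $576$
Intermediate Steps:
$r{\left(M,m \right)} = 5 + M + m$
$W = 1$
$n = 4$ ($n = 3 + 1 = 4$)
$G{\left(d \right)} = 7 + 2 d$ ($G{\left(d \right)} = d + \left(5 + 2 + d\right) = d + \left(7 + d\right) = 7 + 2 d$)
$o = 7$ ($o = 3 + 4 = 7$)
$u{\left(l,k \right)} = 2 + k + l$ ($u{\left(l,k \right)} = 2 + \left(l + k\right) = 2 + \left(k + l\right) = 2 + k + l$)
$u^{2}{\left(o,G{\left(n \right)} \right)} = \left(2 + \left(7 + 2 \cdot 4\right) + 7\right)^{2} = \left(2 + \left(7 + 8\right) + 7\right)^{2} = \left(2 + 15 + 7\right)^{2} = 24^{2} = 576$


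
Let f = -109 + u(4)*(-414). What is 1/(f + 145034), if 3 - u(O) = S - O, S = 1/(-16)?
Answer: 8/1136009 ≈ 7.0422e-6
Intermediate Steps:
S = -1/16 ≈ -0.062500
u(O) = 49/16 + O (u(O) = 3 - (-1/16 - O) = 3 + (1/16 + O) = 49/16 + O)
f = -24263/8 (f = -109 + (49/16 + 4)*(-414) = -109 + (113/16)*(-414) = -109 - 23391/8 = -24263/8 ≈ -3032.9)
1/(f + 145034) = 1/(-24263/8 + 145034) = 1/(1136009/8) = 8/1136009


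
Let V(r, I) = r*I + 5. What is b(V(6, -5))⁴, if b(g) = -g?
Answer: 390625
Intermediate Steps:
V(r, I) = 5 + I*r (V(r, I) = I*r + 5 = 5 + I*r)
b(V(6, -5))⁴ = (-(5 - 5*6))⁴ = (-(5 - 30))⁴ = (-1*(-25))⁴ = 25⁴ = 390625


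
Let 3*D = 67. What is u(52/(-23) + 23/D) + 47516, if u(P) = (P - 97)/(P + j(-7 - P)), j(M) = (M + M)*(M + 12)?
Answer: 2750412124742/57882279 ≈ 47517.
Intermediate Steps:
D = 67/3 (D = (1/3)*67 = 67/3 ≈ 22.333)
j(M) = 2*M*(12 + M) (j(M) = (2*M)*(12 + M) = 2*M*(12 + M))
u(P) = (-97 + P)/(P + 2*(-7 - P)*(5 - P)) (u(P) = (P - 97)/(P + 2*(-7 - P)*(12 + (-7 - P))) = (-97 + P)/(P + 2*(-7 - P)*(5 - P)))
u(52/(-23) + 23/D) + 47516 = (-97 + (52/(-23) + 23/(67/3)))/((52/(-23) + 23/(67/3)) + 2*(-5 + (52/(-23) + 23/(67/3)))*(7 + (52/(-23) + 23/(67/3)))) + 47516 = (-97 + (52*(-1/23) + 23*(3/67)))/((52*(-1/23) + 23*(3/67)) + 2*(-5 + (52*(-1/23) + 23*(3/67)))*(7 + (52*(-1/23) + 23*(3/67)))) + 47516 = (-97 + (-52/23 + 69/67))/((-52/23 + 69/67) + 2*(-5 + (-52/23 + 69/67))*(7 + (-52/23 + 69/67))) + 47516 = (-97 - 1897/1541)/(-1897/1541 + 2*(-5 - 1897/1541)*(7 - 1897/1541)) + 47516 = -151374/1541/(-1897/1541 + 2*(-9602/1541)*(8890/1541)) + 47516 = -151374/1541/(-1897/1541 - 170723560/2374681) + 47516 = -151374/1541/(-173646837/2374681) + 47516 = -2374681/173646837*(-151374/1541) + 47516 = 77755778/57882279 + 47516 = 2750412124742/57882279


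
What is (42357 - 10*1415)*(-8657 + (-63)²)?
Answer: -132234416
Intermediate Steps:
(42357 - 10*1415)*(-8657 + (-63)²) = (42357 - 14150)*(-8657 + 3969) = 28207*(-4688) = -132234416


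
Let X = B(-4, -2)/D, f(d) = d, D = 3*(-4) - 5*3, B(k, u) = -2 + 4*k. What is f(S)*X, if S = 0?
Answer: 0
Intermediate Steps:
D = -27 (D = -12 - 15 = -27)
X = ⅔ (X = (-2 + 4*(-4))/(-27) = (-2 - 16)*(-1/27) = -18*(-1/27) = ⅔ ≈ 0.66667)
f(S)*X = 0*(⅔) = 0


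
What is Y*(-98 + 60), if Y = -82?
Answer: 3116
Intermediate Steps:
Y*(-98 + 60) = -82*(-98 + 60) = -82*(-38) = 3116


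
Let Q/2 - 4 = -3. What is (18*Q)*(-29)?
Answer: -1044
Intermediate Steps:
Q = 2 (Q = 8 + 2*(-3) = 8 - 6 = 2)
(18*Q)*(-29) = (18*2)*(-29) = 36*(-29) = -1044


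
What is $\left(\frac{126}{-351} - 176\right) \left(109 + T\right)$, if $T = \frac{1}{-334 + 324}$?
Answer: $- \frac{1248357}{65} \approx -19206.0$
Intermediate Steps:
$T = - \frac{1}{10}$ ($T = \frac{1}{-10} = - \frac{1}{10} \approx -0.1$)
$\left(\frac{126}{-351} - 176\right) \left(109 + T\right) = \left(\frac{126}{-351} - 176\right) \left(109 - \frac{1}{10}\right) = \left(126 \left(- \frac{1}{351}\right) - 176\right) \frac{1089}{10} = \left(- \frac{14}{39} - 176\right) \frac{1089}{10} = \left(- \frac{6878}{39}\right) \frac{1089}{10} = - \frac{1248357}{65}$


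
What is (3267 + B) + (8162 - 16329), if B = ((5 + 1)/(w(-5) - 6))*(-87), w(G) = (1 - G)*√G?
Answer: -9771/2 + 29*I*√5/2 ≈ -4885.5 + 32.423*I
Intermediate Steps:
w(G) = √G*(1 - G)
B = -522/(-6 + 6*I*√5) (B = ((5 + 1)/(√(-5)*(1 - 1*(-5)) - 6))*(-87) = (6/((I*√5)*(1 + 5) - 6))*(-87) = (6/((I*√5)*6 - 6))*(-87) = (6/(6*I*√5 - 6))*(-87) = (6/(-6 + 6*I*√5))*(-87) = -522/(-6 + 6*I*√5) ≈ 14.5 + 32.423*I)
(3267 + B) + (8162 - 16329) = (3267 + (29/2 + 29*I*√5/2)) + (8162 - 16329) = (6563/2 + 29*I*√5/2) - 8167 = -9771/2 + 29*I*√5/2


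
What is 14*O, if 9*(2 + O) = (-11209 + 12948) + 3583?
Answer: 24752/3 ≈ 8250.7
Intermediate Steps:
O = 1768/3 (O = -2 + ((-11209 + 12948) + 3583)/9 = -2 + (1739 + 3583)/9 = -2 + (⅑)*5322 = -2 + 1774/3 = 1768/3 ≈ 589.33)
14*O = 14*(1768/3) = 24752/3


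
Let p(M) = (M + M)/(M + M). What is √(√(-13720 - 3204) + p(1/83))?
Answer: √(1 + 2*I*√4231) ≈ 8.0962 + 8.0342*I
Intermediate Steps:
p(M) = 1 (p(M) = (2*M)/((2*M)) = (2*M)*(1/(2*M)) = 1)
√(√(-13720 - 3204) + p(1/83)) = √(√(-13720 - 3204) + 1) = √(√(-16924) + 1) = √(2*I*√4231 + 1) = √(1 + 2*I*√4231)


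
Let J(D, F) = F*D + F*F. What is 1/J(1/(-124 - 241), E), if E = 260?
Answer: 73/4934748 ≈ 1.4793e-5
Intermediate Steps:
J(D, F) = F² + D*F (J(D, F) = D*F + F² = F² + D*F)
1/J(1/(-124 - 241), E) = 1/(260*(1/(-124 - 241) + 260)) = 1/(260*(1/(-365) + 260)) = 1/(260*(-1/365 + 260)) = 1/(260*(94899/365)) = 1/(4934748/73) = 73/4934748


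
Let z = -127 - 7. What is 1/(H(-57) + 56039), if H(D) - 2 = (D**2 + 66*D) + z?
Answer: 1/55394 ≈ 1.8052e-5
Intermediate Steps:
z = -134
H(D) = -132 + D**2 + 66*D (H(D) = 2 + ((D**2 + 66*D) - 134) = 2 + (-134 + D**2 + 66*D) = -132 + D**2 + 66*D)
1/(H(-57) + 56039) = 1/((-132 + (-57)**2 + 66*(-57)) + 56039) = 1/((-132 + 3249 - 3762) + 56039) = 1/(-645 + 56039) = 1/55394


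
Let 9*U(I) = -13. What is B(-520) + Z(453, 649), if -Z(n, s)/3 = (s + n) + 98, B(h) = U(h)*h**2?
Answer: -3547600/9 ≈ -3.9418e+5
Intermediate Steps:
U(I) = -13/9 (U(I) = (1/9)*(-13) = -13/9)
B(h) = -13*h**2/9
Z(n, s) = -294 - 3*n - 3*s (Z(n, s) = -3*((s + n) + 98) = -3*((n + s) + 98) = -3*(98 + n + s) = -294 - 3*n - 3*s)
B(-520) + Z(453, 649) = -13/9*(-520)**2 + (-294 - 3*453 - 3*649) = -13/9*270400 + (-294 - 1359 - 1947) = -3515200/9 - 3600 = -3547600/9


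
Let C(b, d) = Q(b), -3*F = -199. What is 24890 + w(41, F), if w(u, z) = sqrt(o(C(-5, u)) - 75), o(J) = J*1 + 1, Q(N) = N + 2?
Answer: 24890 + I*sqrt(77) ≈ 24890.0 + 8.775*I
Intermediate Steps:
F = 199/3 (F = -1/3*(-199) = 199/3 ≈ 66.333)
Q(N) = 2 + N
C(b, d) = 2 + b
o(J) = 1 + J (o(J) = J + 1 = 1 + J)
w(u, z) = I*sqrt(77) (w(u, z) = sqrt((1 + (2 - 5)) - 75) = sqrt((1 - 3) - 75) = sqrt(-2 - 75) = sqrt(-77) = I*sqrt(77))
24890 + w(41, F) = 24890 + I*sqrt(77)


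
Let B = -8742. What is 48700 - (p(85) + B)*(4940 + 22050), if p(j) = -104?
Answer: 238802240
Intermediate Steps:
48700 - (p(85) + B)*(4940 + 22050) = 48700 - (-104 - 8742)*(4940 + 22050) = 48700 - (-8846)*26990 = 48700 - 1*(-238753540) = 48700 + 238753540 = 238802240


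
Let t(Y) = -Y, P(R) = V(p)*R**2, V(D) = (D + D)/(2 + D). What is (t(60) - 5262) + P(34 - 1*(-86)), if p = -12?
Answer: 29238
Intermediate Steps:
V(D) = 2*D/(2 + D) (V(D) = (2*D)/(2 + D) = 2*D/(2 + D))
P(R) = 12*R**2/5 (P(R) = (2*(-12)/(2 - 12))*R**2 = (2*(-12)/(-10))*R**2 = (2*(-12)*(-1/10))*R**2 = 12*R**2/5)
(t(60) - 5262) + P(34 - 1*(-86)) = (-1*60 - 5262) + 12*(34 - 1*(-86))**2/5 = (-60 - 5262) + 12*(34 + 86)**2/5 = -5322 + (12/5)*120**2 = -5322 + (12/5)*14400 = -5322 + 34560 = 29238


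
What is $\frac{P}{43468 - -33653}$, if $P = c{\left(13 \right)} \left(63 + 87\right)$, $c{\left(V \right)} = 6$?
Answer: $\frac{100}{8569} \approx 0.01167$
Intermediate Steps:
$P = 900$ ($P = 6 \left(63 + 87\right) = 6 \cdot 150 = 900$)
$\frac{P}{43468 - -33653} = \frac{900}{43468 - -33653} = \frac{900}{43468 + 33653} = \frac{900}{77121} = 900 \cdot \frac{1}{77121} = \frac{100}{8569}$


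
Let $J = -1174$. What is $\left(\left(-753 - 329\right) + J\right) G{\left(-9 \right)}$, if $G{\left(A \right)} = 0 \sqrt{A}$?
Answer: $0$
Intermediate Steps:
$G{\left(A \right)} = 0$
$\left(\left(-753 - 329\right) + J\right) G{\left(-9 \right)} = \left(\left(-753 - 329\right) - 1174\right) 0 = \left(-1082 - 1174\right) 0 = \left(-2256\right) 0 = 0$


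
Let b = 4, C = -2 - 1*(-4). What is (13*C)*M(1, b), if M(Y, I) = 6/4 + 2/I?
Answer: 52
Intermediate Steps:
C = 2 (C = -2 + 4 = 2)
M(Y, I) = 3/2 + 2/I (M(Y, I) = 6*(¼) + 2/I = 3/2 + 2/I)
(13*C)*M(1, b) = (13*2)*(3/2 + 2/4) = 26*(3/2 + 2*(¼)) = 26*(3/2 + ½) = 26*2 = 52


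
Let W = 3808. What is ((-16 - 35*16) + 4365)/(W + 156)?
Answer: 3789/3964 ≈ 0.95585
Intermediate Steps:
((-16 - 35*16) + 4365)/(W + 156) = ((-16 - 35*16) + 4365)/(3808 + 156) = ((-16 - 560) + 4365)/3964 = (-576 + 4365)*(1/3964) = 3789*(1/3964) = 3789/3964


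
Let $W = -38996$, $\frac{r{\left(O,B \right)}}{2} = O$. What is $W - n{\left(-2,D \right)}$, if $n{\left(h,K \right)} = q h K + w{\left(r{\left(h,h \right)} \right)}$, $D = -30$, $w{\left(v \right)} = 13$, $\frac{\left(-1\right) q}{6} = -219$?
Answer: $-117849$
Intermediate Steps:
$r{\left(O,B \right)} = 2 O$
$q = 1314$ ($q = \left(-6\right) \left(-219\right) = 1314$)
$n{\left(h,K \right)} = 13 + 1314 K h$ ($n{\left(h,K \right)} = 1314 h K + 13 = 1314 K h + 13 = 13 + 1314 K h$)
$W - n{\left(-2,D \right)} = -38996 - \left(13 + 1314 \left(-30\right) \left(-2\right)\right) = -38996 - \left(13 + 78840\right) = -38996 - 78853 = -117849$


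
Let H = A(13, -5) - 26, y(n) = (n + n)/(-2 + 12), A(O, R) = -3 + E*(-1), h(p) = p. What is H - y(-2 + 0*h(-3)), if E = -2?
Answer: -133/5 ≈ -26.600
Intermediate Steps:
A(O, R) = -1 (A(O, R) = -3 - 2*(-1) = -3 + 2 = -1)
y(n) = n/5 (y(n) = (2*n)/10 = (2*n)*(⅒) = n/5)
H = -27 (H = -1 - 26 = -27)
H - y(-2 + 0*h(-3)) = -27 - (-2 + 0*(-3))/5 = -27 - (-2 + 0)/5 = -27 - (-2)/5 = -27 - 1*(-⅖) = -27 + ⅖ = -133/5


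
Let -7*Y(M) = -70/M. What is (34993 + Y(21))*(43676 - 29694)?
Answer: 10274854466/21 ≈ 4.8928e+8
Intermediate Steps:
Y(M) = 10/M (Y(M) = -(-10)/M = 10/M)
(34993 + Y(21))*(43676 - 29694) = (34993 + 10/21)*(43676 - 29694) = (34993 + 10*(1/21))*13982 = (34993 + 10/21)*13982 = (734863/21)*13982 = 10274854466/21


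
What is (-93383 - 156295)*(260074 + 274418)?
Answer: -133450893576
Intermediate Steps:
(-93383 - 156295)*(260074 + 274418) = -249678*534492 = -133450893576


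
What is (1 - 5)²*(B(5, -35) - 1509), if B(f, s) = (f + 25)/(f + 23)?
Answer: -168888/7 ≈ -24127.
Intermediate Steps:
B(f, s) = (25 + f)/(23 + f)
(1 - 5)²*(B(5, -35) - 1509) = (1 - 5)²*((25 + 5)/(23 + 5) - 1509) = (-4)²*(30/28 - 1509) = 16*((1/28)*30 - 1509) = 16*(15/14 - 1509) = 16*(-21111/14) = -168888/7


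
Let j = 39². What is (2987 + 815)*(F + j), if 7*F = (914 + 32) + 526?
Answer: 46076438/7 ≈ 6.5824e+6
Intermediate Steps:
j = 1521
F = 1472/7 (F = ((914 + 32) + 526)/7 = (946 + 526)/7 = (⅐)*1472 = 1472/7 ≈ 210.29)
(2987 + 815)*(F + j) = (2987 + 815)*(1472/7 + 1521) = 3802*(12119/7) = 46076438/7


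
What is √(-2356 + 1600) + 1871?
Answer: 1871 + 6*I*√21 ≈ 1871.0 + 27.495*I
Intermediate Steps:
√(-2356 + 1600) + 1871 = √(-756) + 1871 = 6*I*√21 + 1871 = 1871 + 6*I*√21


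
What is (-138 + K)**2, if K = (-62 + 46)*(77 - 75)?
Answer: 28900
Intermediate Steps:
K = -32 (K = -16*2 = -32)
(-138 + K)**2 = (-138 - 32)**2 = (-170)**2 = 28900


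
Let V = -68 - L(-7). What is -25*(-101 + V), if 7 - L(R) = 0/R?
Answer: 4400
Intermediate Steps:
L(R) = 7 (L(R) = 7 - 0/R = 7 - 1*0 = 7 + 0 = 7)
V = -75 (V = -68 - 1*7 = -68 - 7 = -75)
-25*(-101 + V) = -25*(-101 - 75) = -25*(-176) = 4400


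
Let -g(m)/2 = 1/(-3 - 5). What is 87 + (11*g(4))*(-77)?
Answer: -499/4 ≈ -124.75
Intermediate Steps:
g(m) = ¼ (g(m) = -2/(-3 - 5) = -2/(-8) = -2*(-⅛) = ¼)
87 + (11*g(4))*(-77) = 87 + (11*(¼))*(-77) = 87 + (11/4)*(-77) = 87 - 847/4 = -499/4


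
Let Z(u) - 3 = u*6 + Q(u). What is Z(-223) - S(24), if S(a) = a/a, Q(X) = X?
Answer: -1559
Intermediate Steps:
S(a) = 1
Z(u) = 3 + 7*u (Z(u) = 3 + (u*6 + u) = 3 + (6*u + u) = 3 + 7*u)
Z(-223) - S(24) = (3 + 7*(-223)) - 1*1 = (3 - 1561) - 1 = -1558 - 1 = -1559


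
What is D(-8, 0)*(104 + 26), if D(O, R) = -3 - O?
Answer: 650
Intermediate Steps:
D(-8, 0)*(104 + 26) = (-3 - 1*(-8))*(104 + 26) = (-3 + 8)*130 = 5*130 = 650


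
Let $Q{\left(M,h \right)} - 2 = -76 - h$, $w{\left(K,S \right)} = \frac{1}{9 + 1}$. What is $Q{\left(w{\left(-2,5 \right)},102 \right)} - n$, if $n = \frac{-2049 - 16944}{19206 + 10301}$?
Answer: $- \frac{5174239}{29507} \approx -175.36$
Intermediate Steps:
$n = - \frac{18993}{29507} \approx -0.64368$
$w{\left(K,S \right)} = \frac{1}{10}$
$Q{\left(M,h \right)} = -74 - h$ ($Q{\left(M,h \right)} = 2 - \left(76 + h\right) = -74 - h$)
$Q{\left(w{\left(-2,5 \right)},102 \right)} - n = \left(-74 - 102\right) - - \frac{18993}{29507} = \left(-74 - 102\right) + \frac{18993}{29507} = -176 + \frac{18993}{29507} = - \frac{5174239}{29507}$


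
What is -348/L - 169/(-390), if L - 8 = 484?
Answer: -337/1230 ≈ -0.27398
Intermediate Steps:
L = 492 (L = 8 + 484 = 492)
-348/L - 169/(-390) = -348/492 - 169/(-390) = -348*1/492 - 169*(-1/390) = -29/41 + 13/30 = -337/1230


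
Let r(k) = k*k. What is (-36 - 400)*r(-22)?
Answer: -211024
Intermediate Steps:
r(k) = k²
(-36 - 400)*r(-22) = (-36 - 400)*(-22)² = -436*484 = -211024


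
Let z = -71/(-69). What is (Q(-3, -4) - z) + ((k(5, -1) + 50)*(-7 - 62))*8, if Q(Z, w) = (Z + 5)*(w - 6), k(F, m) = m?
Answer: -1867763/69 ≈ -27069.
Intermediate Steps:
z = 71/69 (z = -71*(-1/69) = 71/69 ≈ 1.0290)
Q(Z, w) = (-6 + w)*(5 + Z) (Q(Z, w) = (5 + Z)*(-6 + w) = (-6 + w)*(5 + Z))
(Q(-3, -4) - z) + ((k(5, -1) + 50)*(-7 - 62))*8 = ((-30 - 6*(-3) + 5*(-4) - 3*(-4)) - 1*71/69) + ((-1 + 50)*(-7 - 62))*8 = ((-30 + 18 - 20 + 12) - 71/69) + (49*(-69))*8 = (-20 - 71/69) - 3381*8 = -1451/69 - 27048 = -1867763/69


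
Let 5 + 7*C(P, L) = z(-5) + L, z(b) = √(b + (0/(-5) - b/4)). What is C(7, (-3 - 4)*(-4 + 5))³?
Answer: -1593/343 + 1713*I*√15/2744 ≈ -4.6443 + 2.4178*I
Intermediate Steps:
z(b) = √3*√b/2 (z(b) = √(b + (0*(-⅕) - b*(¼))) = √(b + (0 - b/4)) = √(b - b/4) = √(3*b/4) = √3*√b/2)
C(P, L) = -5/7 + L/7 + I*√15/14 (C(P, L) = -5/7 + (√3*√(-5)/2 + L)/7 = -5/7 + (√3*(I*√5)/2 + L)/7 = -5/7 + (I*√15/2 + L)/7 = -5/7 + (L + I*√15/2)/7 = -5/7 + (L/7 + I*√15/14) = -5/7 + L/7 + I*√15/14)
C(7, (-3 - 4)*(-4 + 5))³ = (-5/7 + ((-3 - 4)*(-4 + 5))/7 + I*√15/14)³ = (-5/7 + (-7*1)/7 + I*√15/14)³ = (-5/7 + (⅐)*(-7) + I*√15/14)³ = (-5/7 - 1 + I*√15/14)³ = (-12/7 + I*√15/14)³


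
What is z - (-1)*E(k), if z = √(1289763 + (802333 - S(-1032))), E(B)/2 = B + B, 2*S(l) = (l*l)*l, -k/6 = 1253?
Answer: -30072 + 8*√8619445 ≈ -6584.9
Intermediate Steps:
k = -7518 (k = -6*1253 = -7518)
S(l) = l³/2 (S(l) = ((l*l)*l)/2 = (l²*l)/2 = l³/2)
E(B) = 4*B (E(B) = 2*(B + B) = 2*(2*B) = 4*B)
z = 8*√8619445 (z = √(1289763 + (802333 - (-1032)³/2)) = √(1289763 + (802333 - (-1099104768)/2)) = √(1289763 + (802333 - 1*(-549552384))) = √(1289763 + (802333 + 549552384)) = √(1289763 + 550354717) = √551644480 = 8*√8619445 ≈ 23487.)
z - (-1)*E(k) = 8*√8619445 - (-1)*4*(-7518) = 8*√8619445 - (-1)*(-30072) = 8*√8619445 - 1*30072 = 8*√8619445 - 30072 = -30072 + 8*√8619445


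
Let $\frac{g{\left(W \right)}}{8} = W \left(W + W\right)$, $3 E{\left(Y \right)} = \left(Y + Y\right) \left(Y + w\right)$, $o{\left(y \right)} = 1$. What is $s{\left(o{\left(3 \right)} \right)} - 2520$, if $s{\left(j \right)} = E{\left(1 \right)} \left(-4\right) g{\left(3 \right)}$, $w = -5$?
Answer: $-984$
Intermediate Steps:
$E{\left(Y \right)} = \frac{2 Y \left(-5 + Y\right)}{3}$ ($E{\left(Y \right)} = \frac{\left(Y + Y\right) \left(Y - 5\right)}{3} = \frac{2 Y \left(-5 + Y\right)}{3}$)
$g{\left(W \right)} = 16 W^{2}$ ($g{\left(W \right)} = 8 W \left(W + W\right) = 8 W 2 W = 8 \cdot 2 W^{2} = 16 W^{2}$)
$s{\left(j \right)} = 1536$ ($s{\left(j \right)} = \frac{2}{3} \cdot 1 \left(-5 + 1\right) \left(-4\right) 16 \cdot 3^{2} = \frac{2}{3} \cdot 1 \left(-4\right) \left(-4\right) 16 \cdot 9 = \left(- \frac{8}{3}\right) \left(-4\right) 144 = \frac{32}{3} \cdot 144 = 1536$)
$s{\left(o{\left(3 \right)} \right)} - 2520 = 1536 - 2520 = -984$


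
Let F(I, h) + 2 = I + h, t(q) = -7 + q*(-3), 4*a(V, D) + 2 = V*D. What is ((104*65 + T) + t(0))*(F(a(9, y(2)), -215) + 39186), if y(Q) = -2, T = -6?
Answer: 262890108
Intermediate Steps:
a(V, D) = -1/2 + D*V/4 (a(V, D) = -1/2 + (V*D)/4 = -1/2 + (D*V)/4 = -1/2 + D*V/4)
t(q) = -7 - 3*q
F(I, h) = -2 + I + h (F(I, h) = -2 + (I + h) = -2 + I + h)
((104*65 + T) + t(0))*(F(a(9, y(2)), -215) + 39186) = ((104*65 - 6) + (-7 - 3*0))*((-2 + (-1/2 + (1/4)*(-2)*9) - 215) + 39186) = ((6760 - 6) + (-7 + 0))*((-2 + (-1/2 - 9/2) - 215) + 39186) = (6754 - 7)*((-2 - 5 - 215) + 39186) = 6747*(-222 + 39186) = 6747*38964 = 262890108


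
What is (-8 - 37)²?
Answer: 2025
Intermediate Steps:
(-8 - 37)² = (-45)² = 2025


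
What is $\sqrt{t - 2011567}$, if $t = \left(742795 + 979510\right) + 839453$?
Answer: $\sqrt{550191} \approx 741.75$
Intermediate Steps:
$t = 2561758$ ($t = 1722305 + 839453 = 2561758$)
$\sqrt{t - 2011567} = \sqrt{2561758 - 2011567} = \sqrt{550191}$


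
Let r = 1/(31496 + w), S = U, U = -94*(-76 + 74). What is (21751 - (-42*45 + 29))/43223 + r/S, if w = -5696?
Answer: 114527688023/209648839200 ≈ 0.54628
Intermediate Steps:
U = 188 (U = -94*(-2) = 188)
S = 188
r = 1/25800 (r = 1/(31496 - 5696) = 1/25800 ≈ 3.8760e-5)
(21751 - (-42*45 + 29))/43223 + r/S = (21751 - (-42*45 + 29))/43223 + (1/25800)/188 = (21751 - (-1890 + 29))*(1/43223) + (1/25800)*(1/188) = (21751 - 1*(-1861))*(1/43223) + 1/4850400 = (21751 + 1861)*(1/43223) + 1/4850400 = 23612*(1/43223) + 1/4850400 = 23612/43223 + 1/4850400 = 114527688023/209648839200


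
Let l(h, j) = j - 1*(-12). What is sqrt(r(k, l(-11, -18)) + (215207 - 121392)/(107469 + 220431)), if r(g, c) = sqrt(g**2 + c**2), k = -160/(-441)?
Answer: sqrt(15073349865 + 238929800*sqrt(1756729))/229530 ≈ 2.5094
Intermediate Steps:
k = 160/441 (k = -160*(-1/441) = 160/441 ≈ 0.36281)
l(h, j) = 12 + j (l(h, j) = j + 12 = 12 + j)
r(g, c) = sqrt(c**2 + g**2)
sqrt(r(k, l(-11, -18)) + (215207 - 121392)/(107469 + 220431)) = sqrt(sqrt((12 - 18)**2 + (160/441)**2) + (215207 - 121392)/(107469 + 220431)) = sqrt(sqrt((-6)**2 + 25600/194481) + 93815/327900) = sqrt(sqrt(36 + 25600/194481) + 93815*(1/327900)) = sqrt(sqrt(7026916/194481) + 18763/65580) = sqrt(2*sqrt(1756729)/441 + 18763/65580) = sqrt(18763/65580 + 2*sqrt(1756729)/441)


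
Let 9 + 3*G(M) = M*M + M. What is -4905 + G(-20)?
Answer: -14344/3 ≈ -4781.3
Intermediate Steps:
G(M) = -3 + M/3 + M²/3 (G(M) = -3 + (M*M + M)/3 = -3 + (M² + M)/3 = -3 + (M + M²)/3 = -3 + (M/3 + M²/3) = -3 + M/3 + M²/3)
-4905 + G(-20) = -4905 + (-3 + (⅓)*(-20) + (⅓)*(-20)²) = -4905 + (-3 - 20/3 + (⅓)*400) = -4905 + (-3 - 20/3 + 400/3) = -4905 + 371/3 = -14344/3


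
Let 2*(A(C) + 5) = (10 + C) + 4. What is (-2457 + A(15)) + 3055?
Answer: 1215/2 ≈ 607.50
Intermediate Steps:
A(C) = 2 + C/2 (A(C) = -5 + ((10 + C) + 4)/2 = -5 + (14 + C)/2 = -5 + (7 + C/2) = 2 + C/2)
(-2457 + A(15)) + 3055 = (-2457 + (2 + (½)*15)) + 3055 = (-2457 + (2 + 15/2)) + 3055 = (-2457 + 19/2) + 3055 = -4895/2 + 3055 = 1215/2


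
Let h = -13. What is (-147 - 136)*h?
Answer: 3679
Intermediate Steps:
(-147 - 136)*h = (-147 - 136)*(-13) = -283*(-13) = 3679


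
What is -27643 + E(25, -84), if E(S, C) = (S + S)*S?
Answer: -26393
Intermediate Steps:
E(S, C) = 2*S² (E(S, C) = (2*S)*S = 2*S²)
-27643 + E(25, -84) = -27643 + 2*25² = -27643 + 2*625 = -27643 + 1250 = -26393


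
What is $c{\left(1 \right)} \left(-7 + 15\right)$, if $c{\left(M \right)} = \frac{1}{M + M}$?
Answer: $4$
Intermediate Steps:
$c{\left(M \right)} = \frac{1}{2 M}$
$c{\left(1 \right)} \left(-7 + 15\right) = \frac{1}{2 \cdot 1} \left(-7 + 15\right) = \frac{1}{2} \cdot 1 \cdot 8 = \frac{1}{2} \cdot 8 = 4$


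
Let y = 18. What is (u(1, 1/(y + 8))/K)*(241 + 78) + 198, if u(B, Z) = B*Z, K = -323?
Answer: 1662485/8398 ≈ 197.96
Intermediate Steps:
(u(1, 1/(y + 8))/K)*(241 + 78) + 198 = ((1/(18 + 8))/(-323))*(241 + 78) + 198 = ((1/26)*(-1/323))*319 + 198 = -1/8398*319 + 198 = -319/8398 + 198 = 1662485/8398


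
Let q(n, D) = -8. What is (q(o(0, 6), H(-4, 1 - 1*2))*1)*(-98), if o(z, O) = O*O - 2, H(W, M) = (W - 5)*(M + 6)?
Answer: 784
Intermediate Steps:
H(W, M) = (-5 + W)*(6 + M)
o(z, O) = -2 + O² (o(z, O) = O² - 2 = -2 + O²)
(q(o(0, 6), H(-4, 1 - 1*2))*1)*(-98) = -8*1*(-98) = -8*(-98) = 784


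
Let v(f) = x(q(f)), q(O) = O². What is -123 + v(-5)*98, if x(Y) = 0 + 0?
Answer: -123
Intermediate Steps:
x(Y) = 0
v(f) = 0
-123 + v(-5)*98 = -123 + 0*98 = -123 + 0 = -123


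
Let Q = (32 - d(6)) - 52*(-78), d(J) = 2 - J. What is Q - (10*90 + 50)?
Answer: 3142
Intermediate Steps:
Q = 4092 (Q = (32 - (2 - 1*6)) - 52*(-78) = (32 - (2 - 6)) + 4056 = (32 - 1*(-4)) + 4056 = (32 + 4) + 4056 = 36 + 4056 = 4092)
Q - (10*90 + 50) = 4092 - (10*90 + 50) = 4092 - (900 + 50) = 4092 - 1*950 = 4092 - 950 = 3142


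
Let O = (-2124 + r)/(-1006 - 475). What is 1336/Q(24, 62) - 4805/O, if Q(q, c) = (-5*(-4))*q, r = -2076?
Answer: -1420903/840 ≈ -1691.6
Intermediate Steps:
O = 4200/1481 (O = (-2124 - 2076)/(-1006 - 475) = -4200/(-1481) = -4200*(-1/1481) = 4200/1481 ≈ 2.8359)
Q(q, c) = 20*q
1336/Q(24, 62) - 4805/O = 1336/((20*24)) - 4805/4200/1481 = 1336/480 - 4805*1481/4200 = 1336*(1/480) - 1423241/840 = 167/60 - 1423241/840 = -1420903/840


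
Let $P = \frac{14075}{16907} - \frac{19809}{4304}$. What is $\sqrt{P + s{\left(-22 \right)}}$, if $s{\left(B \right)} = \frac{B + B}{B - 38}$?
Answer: $\frac{i \sqrt{226116694085858565}}{272878980} \approx 1.7426 i$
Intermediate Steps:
$P = - \frac{274331963}{72767728}$ ($P = 14075 \cdot \frac{1}{16907} - \frac{19809}{4304} = \frac{14075}{16907} - \frac{19809}{4304} = - \frac{274331963}{72767728} \approx -3.77$)
$s{\left(B \right)} = \frac{2 B}{-38 + B}$
$\sqrt{P + s{\left(-22 \right)}} = \sqrt{- \frac{274331963}{72767728} + 2 \left(-22\right) \frac{1}{-38 - 22}} = \sqrt{- \frac{274331963}{72767728} + 2 \left(-22\right) \frac{1}{-60}} = \sqrt{- \frac{274331963}{72767728} + 2 \left(-22\right) \left(- \frac{1}{60}\right)} = \sqrt{- \frac{274331963}{72767728} + \frac{11}{15}} = \sqrt{- \frac{3314534437}{1091515920}} = \frac{i \sqrt{226116694085858565}}{272878980}$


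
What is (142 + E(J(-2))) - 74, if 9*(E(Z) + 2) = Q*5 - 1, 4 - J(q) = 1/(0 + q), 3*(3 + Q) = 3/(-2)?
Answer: 1151/18 ≈ 63.944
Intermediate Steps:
Q = -7/2 (Q = -3 + (3/(-2))/3 = -3 + (3*(-1/2))/3 = -3 + (1/3)*(-3/2) = -3 - 1/2 = -7/2 ≈ -3.5000)
J(q) = 4 - 1/q (J(q) = 4 - 1/(0 + q) = 4 - 1/q)
E(Z) = -73/18 (E(Z) = -2 + (-7/2*5 - 1)/9 = -2 + (-35/2 - 1)/9 = -2 + (1/9)*(-37/2) = -2 - 37/18 = -73/18)
(142 + E(J(-2))) - 74 = (142 - 73/18) - 74 = 2483/18 - 74 = 1151/18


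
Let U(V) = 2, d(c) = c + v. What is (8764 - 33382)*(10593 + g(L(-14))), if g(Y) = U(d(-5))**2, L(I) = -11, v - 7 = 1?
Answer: -260876946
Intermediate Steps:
v = 8 (v = 7 + 1 = 8)
d(c) = 8 + c (d(c) = c + 8 = 8 + c)
g(Y) = 4 (g(Y) = 2**2 = 4)
(8764 - 33382)*(10593 + g(L(-14))) = (8764 - 33382)*(10593 + 4) = -24618*10597 = -260876946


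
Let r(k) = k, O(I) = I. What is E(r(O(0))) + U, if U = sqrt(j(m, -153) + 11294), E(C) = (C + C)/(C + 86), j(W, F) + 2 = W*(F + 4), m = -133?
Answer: sqrt(31109) ≈ 176.38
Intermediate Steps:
j(W, F) = -2 + W*(4 + F) (j(W, F) = -2 + W*(F + 4) = -2 + W*(4 + F))
E(C) = 2*C/(86 + C) (E(C) = (2*C)/(86 + C) = 2*C/(86 + C))
U = sqrt(31109) (U = sqrt((-2 + 4*(-133) - 153*(-133)) + 11294) = sqrt((-2 - 532 + 20349) + 11294) = sqrt(19815 + 11294) = sqrt(31109) ≈ 176.38)
E(r(O(0))) + U = 2*0/(86 + 0) + sqrt(31109) = 2*0/86 + sqrt(31109) = 2*0*(1/86) + sqrt(31109) = 0 + sqrt(31109) = sqrt(31109)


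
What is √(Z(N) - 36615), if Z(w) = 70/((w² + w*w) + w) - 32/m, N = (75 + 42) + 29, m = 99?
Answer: 2*I*√4560492042970798/705837 ≈ 191.35*I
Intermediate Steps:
N = 146 (N = 117 + 29 = 146)
Z(w) = -32/99 + 70/(w + 2*w²) (Z(w) = 70/((w² + w*w) + w) - 32/99 = 70/((w² + w²) + w) - 32*1/99 = 70/(2*w² + w) - 32/99 = 70/(w + 2*w²) - 32/99 = -32/99 + 70/(w + 2*w²))
√(Z(N) - 36615) = √((2/99)*(3465 - 32*146² - 16*146)/(146*(1 + 2*146)) - 36615) = √((2/99)*(1/146)*(3465 - 32*21316 - 2336)/(1 + 292) - 36615) = √((2/99)*(1/146)*(3465 - 682112 - 2336)/293 - 36615) = √((2/99)*(1/146)*(1/293)*(-680983) - 36615) = √(-680983/2117511 - 36615) = √(-77533346248/2117511) = 2*I*√4560492042970798/705837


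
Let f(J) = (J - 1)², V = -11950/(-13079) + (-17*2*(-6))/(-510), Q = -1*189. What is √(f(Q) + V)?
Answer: 2*√38596016062835/65395 ≈ 190.00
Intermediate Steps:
Q = -189
V = 33592/65395 (V = -11950*(-1/13079) - 34*(-6)*(-1/510) = 11950/13079 + 204*(-1/510) = 11950/13079 - ⅖ = 33592/65395 ≈ 0.51368)
f(J) = (-1 + J)²
√(f(Q) + V) = √((-1 - 189)² + 33592/65395) = √((-190)² + 33592/65395) = √(36100 + 33592/65395) = √(2360793092/65395) = 2*√38596016062835/65395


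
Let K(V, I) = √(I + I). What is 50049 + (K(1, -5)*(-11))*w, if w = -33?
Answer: 50049 + 363*I*√10 ≈ 50049.0 + 1147.9*I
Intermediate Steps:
K(V, I) = √2*√I (K(V, I) = √(2*I) = √2*√I)
50049 + (K(1, -5)*(-11))*w = 50049 + ((√2*√(-5))*(-11))*(-33) = 50049 + ((√2*(I*√5))*(-11))*(-33) = 50049 + ((I*√10)*(-11))*(-33) = 50049 - 11*I*√10*(-33) = 50049 + 363*I*√10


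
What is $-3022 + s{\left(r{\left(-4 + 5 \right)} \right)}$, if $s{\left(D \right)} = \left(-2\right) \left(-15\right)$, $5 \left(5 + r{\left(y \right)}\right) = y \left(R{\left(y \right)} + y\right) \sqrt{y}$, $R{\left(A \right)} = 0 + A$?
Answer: $-2992$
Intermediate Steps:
$R{\left(A \right)} = A$
$r{\left(y \right)} = -5 + \frac{2 y^{\frac{5}{2}}}{5}$ ($r{\left(y \right)} = -5 + \frac{y \left(y + y\right) \sqrt{y}}{5} = -5 + \frac{y 2 y \sqrt{y}}{5} = -5 + \frac{2 y^{2} \sqrt{y}}{5} = -5 + \frac{2 y^{\frac{5}{2}}}{5}$)
$s{\left(D \right)} = 30$
$-3022 + s{\left(r{\left(-4 + 5 \right)} \right)} = -3022 + 30 = -2992$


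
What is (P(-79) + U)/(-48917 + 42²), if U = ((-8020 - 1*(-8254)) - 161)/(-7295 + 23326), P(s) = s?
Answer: 1266376/755909743 ≈ 0.0016753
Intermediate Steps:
U = 73/16031 (U = ((-8020 + 8254) - 161)/16031 = (234 - 161)*(1/16031) = 73*(1/16031) = 73/16031 ≈ 0.0045537)
(P(-79) + U)/(-48917 + 42²) = (-79 + 73/16031)/(-48917 + 42²) = -1266376/(16031*(-48917 + 1764)) = -1266376/16031/(-47153) = -1266376/16031*(-1/47153) = 1266376/755909743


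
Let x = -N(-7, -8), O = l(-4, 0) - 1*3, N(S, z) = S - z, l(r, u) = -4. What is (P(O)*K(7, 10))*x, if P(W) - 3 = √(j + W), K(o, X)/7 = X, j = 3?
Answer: -210 - 140*I ≈ -210.0 - 140.0*I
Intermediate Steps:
K(o, X) = 7*X
O = -7 (O = -4 - 1*3 = -4 - 3 = -7)
x = -1 (x = -(-7 - 1*(-8)) = -(-7 + 8) = -1*1 = -1)
P(W) = 3 + √(3 + W)
(P(O)*K(7, 10))*x = ((3 + √(3 - 7))*(7*10))*(-1) = ((3 + √(-4))*70)*(-1) = ((3 + 2*I)*70)*(-1) = (210 + 140*I)*(-1) = -210 - 140*I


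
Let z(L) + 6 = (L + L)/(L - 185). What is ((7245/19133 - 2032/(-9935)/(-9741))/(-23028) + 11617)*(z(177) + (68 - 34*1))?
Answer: -6439439216375813542193/34111490325134832 ≈ -1.8878e+5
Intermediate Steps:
z(L) = -6 + 2*L/(-185 + L) (z(L) = -6 + (L + L)/(L - 185) = -6 + (2*L)/(-185 + L) = -6 + 2*L/(-185 + L))
((7245/19133 - 2032/(-9935)/(-9741))/(-23028) + 11617)*(z(177) + (68 - 34*1)) = ((7245/19133 - 2032/(-9935)/(-9741))/(-23028) + 11617)*(2*(555 - 2*177)/(-185 + 177) + (68 - 34*1)) = ((7245*(1/19133) - 2032*(-1/9935)*(-1/9741))*(-1/23028) + 11617)*(2*(555 - 354)/(-8) + (68 - 34)) = ((7245/19133 + (2032/9935)*(-1/9741))*(-1/23028) + 11617)*(2*(-⅛)*201 + 34) = ((7245/19133 - 2032/96776835)*(-1/23028) + 11617)*(-201/4 + 34) = ((701109291319/1851631184055)*(-1/23028) + 11617)*(-65/4) = (-701109291319/42639362906418540 + 11617)*(-65/4) = (495341478182754887861/42639362906418540)*(-65/4) = -6439439216375813542193/34111490325134832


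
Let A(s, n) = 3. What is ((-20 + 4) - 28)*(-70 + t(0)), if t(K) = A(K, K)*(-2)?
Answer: 3344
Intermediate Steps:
t(K) = -6 (t(K) = 3*(-2) = -6)
((-20 + 4) - 28)*(-70 + t(0)) = ((-20 + 4) - 28)*(-70 - 6) = (-16 - 28)*(-76) = -44*(-76) = 3344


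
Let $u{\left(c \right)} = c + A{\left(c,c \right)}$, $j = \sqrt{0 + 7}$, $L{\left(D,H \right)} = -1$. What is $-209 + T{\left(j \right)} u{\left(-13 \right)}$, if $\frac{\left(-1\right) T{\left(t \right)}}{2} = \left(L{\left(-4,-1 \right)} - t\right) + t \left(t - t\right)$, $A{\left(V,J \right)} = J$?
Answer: $-261 - 52 \sqrt{7} \approx -398.58$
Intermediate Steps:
$j = \sqrt{7} \approx 2.6458$
$u{\left(c \right)} = 2 c$ ($u{\left(c \right)} = c + c = 2 c$)
$T{\left(t \right)} = 2 + 2 t$ ($T{\left(t \right)} = - 2 \left(\left(-1 - t\right) + t \left(t - t\right)\right) = - 2 \left(\left(-1 - t\right) + t 0\right) = - 2 \left(\left(-1 - t\right) + 0\right) = - 2 \left(-1 - t\right) = 2 + 2 t$)
$-209 + T{\left(j \right)} u{\left(-13 \right)} = -209 + \left(2 + 2 \sqrt{7}\right) 2 \left(-13\right) = -209 + \left(2 + 2 \sqrt{7}\right) \left(-26\right) = -209 - \left(52 + 52 \sqrt{7}\right) = -261 - 52 \sqrt{7}$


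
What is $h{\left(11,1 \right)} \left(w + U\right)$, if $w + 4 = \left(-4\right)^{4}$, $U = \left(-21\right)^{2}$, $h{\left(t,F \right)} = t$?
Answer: $7623$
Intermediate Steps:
$U = 441$
$w = 252$ ($w = -4 + \left(-4\right)^{4} = -4 + 256 = 252$)
$h{\left(11,1 \right)} \left(w + U\right) = 11 \left(252 + 441\right) = 11 \cdot 693 = 7623$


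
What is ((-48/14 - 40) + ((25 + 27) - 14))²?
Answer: 1444/49 ≈ 29.469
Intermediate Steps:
((-48/14 - 40) + ((25 + 27) - 14))² = ((-48*1/14 - 40) + (52 - 14))² = ((-24/7 - 40) + 38)² = (-304/7 + 38)² = (-38/7)² = 1444/49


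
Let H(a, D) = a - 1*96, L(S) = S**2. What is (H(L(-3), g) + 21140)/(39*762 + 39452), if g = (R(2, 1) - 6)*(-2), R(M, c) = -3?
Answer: 21053/69170 ≈ 0.30437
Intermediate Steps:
g = 18 (g = (-3 - 6)*(-2) = -9*(-2) = 18)
H(a, D) = -96 + a (H(a, D) = a - 96 = -96 + a)
(H(L(-3), g) + 21140)/(39*762 + 39452) = ((-96 + (-3)**2) + 21140)/(39*762 + 39452) = ((-96 + 9) + 21140)/(29718 + 39452) = (-87 + 21140)/69170 = 21053*(1/69170) = 21053/69170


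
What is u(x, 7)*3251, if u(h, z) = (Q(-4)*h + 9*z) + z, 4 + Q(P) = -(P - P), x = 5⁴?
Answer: -7899930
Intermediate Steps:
x = 625
Q(P) = -4 (Q(P) = -4 - (P - P) = -4 - 1*0 = -4 + 0 = -4)
u(h, z) = -4*h + 10*z (u(h, z) = (-4*h + 9*z) + z = -4*h + 10*z)
u(x, 7)*3251 = (-4*625 + 10*7)*3251 = (-2500 + 70)*3251 = -2430*3251 = -7899930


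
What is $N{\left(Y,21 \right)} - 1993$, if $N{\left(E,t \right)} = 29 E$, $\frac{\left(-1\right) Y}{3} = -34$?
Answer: $965$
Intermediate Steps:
$Y = 102$ ($Y = \left(-3\right) \left(-34\right) = 102$)
$N{\left(Y,21 \right)} - 1993 = 29 \cdot 102 - 1993 = 2958 - 1993 = 965$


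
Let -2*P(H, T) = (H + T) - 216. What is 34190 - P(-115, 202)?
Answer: 68251/2 ≈ 34126.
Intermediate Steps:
P(H, T) = 108 - H/2 - T/2 (P(H, T) = -((H + T) - 216)/2 = -(-216 + H + T)/2 = 108 - H/2 - T/2)
34190 - P(-115, 202) = 34190 - (108 - ½*(-115) - ½*202) = 34190 - (108 + 115/2 - 101) = 34190 - 1*129/2 = 34190 - 129/2 = 68251/2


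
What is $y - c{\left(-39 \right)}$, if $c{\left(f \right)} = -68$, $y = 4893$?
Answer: $4961$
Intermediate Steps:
$y - c{\left(-39 \right)} = 4893 - -68 = 4893 + 68 = 4961$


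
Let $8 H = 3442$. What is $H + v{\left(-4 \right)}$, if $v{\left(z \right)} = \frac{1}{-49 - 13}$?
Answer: $\frac{53349}{124} \approx 430.23$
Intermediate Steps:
$H = \frac{1721}{4}$ ($H = \frac{1}{8} \cdot 3442 = \frac{1721}{4} \approx 430.25$)
$v{\left(z \right)} = - \frac{1}{62}$ ($v{\left(z \right)} = \frac{1}{-62} = - \frac{1}{62}$)
$H + v{\left(-4 \right)} = \frac{1721}{4} - \frac{1}{62} = \frac{53349}{124}$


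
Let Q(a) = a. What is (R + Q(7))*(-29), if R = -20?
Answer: 377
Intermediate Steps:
(R + Q(7))*(-29) = (-20 + 7)*(-29) = -13*(-29) = 377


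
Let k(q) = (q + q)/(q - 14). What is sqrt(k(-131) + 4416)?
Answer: sqrt(92884390)/145 ≈ 66.467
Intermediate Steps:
k(q) = 2*q/(-14 + q) (k(q) = (2*q)/(-14 + q) = 2*q/(-14 + q))
sqrt(k(-131) + 4416) = sqrt(2*(-131)/(-14 - 131) + 4416) = sqrt(2*(-131)/(-145) + 4416) = sqrt(2*(-131)*(-1/145) + 4416) = sqrt(262/145 + 4416) = sqrt(640582/145) = sqrt(92884390)/145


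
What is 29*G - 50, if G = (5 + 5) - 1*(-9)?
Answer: 501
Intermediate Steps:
G = 19 (G = 10 + 9 = 19)
29*G - 50 = 29*19 - 50 = 551 - 50 = 501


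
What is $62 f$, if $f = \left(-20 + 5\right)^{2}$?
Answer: $13950$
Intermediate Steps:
$f = 225$ ($f = \left(-15\right)^{2} = 225$)
$62 f = 62 \cdot 225 = 13950$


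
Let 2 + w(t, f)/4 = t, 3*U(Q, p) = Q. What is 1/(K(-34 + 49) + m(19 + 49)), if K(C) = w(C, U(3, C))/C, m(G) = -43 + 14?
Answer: -15/383 ≈ -0.039164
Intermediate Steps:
U(Q, p) = Q/3
w(t, f) = -8 + 4*t
m(G) = -29
K(C) = (-8 + 4*C)/C
1/(K(-34 + 49) + m(19 + 49)) = 1/((4 - 8/(-34 + 49)) - 29) = 1/((4 - 8/15) - 29) = 1/(52/15 - 29) = 1/(-383/15) = -15/383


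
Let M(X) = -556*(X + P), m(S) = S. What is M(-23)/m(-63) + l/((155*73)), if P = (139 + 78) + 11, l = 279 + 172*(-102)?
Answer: 257719201/142569 ≈ 1807.7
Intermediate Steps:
l = -17265 (l = 279 - 17544 = -17265)
P = 228 (P = 217 + 11 = 228)
M(X) = -126768 - 556*X (M(X) = -556*(X + 228) = -556*(228 + X) = -126768 - 556*X)
M(-23)/m(-63) + l/((155*73)) = (-126768 - 556*(-23))/(-63) - 17265/(155*73) = (-126768 + 12788)*(-1/63) - 17265/11315 = -113980*(-1/63) - 17265*1/11315 = 113980/63 - 3453/2263 = 257719201/142569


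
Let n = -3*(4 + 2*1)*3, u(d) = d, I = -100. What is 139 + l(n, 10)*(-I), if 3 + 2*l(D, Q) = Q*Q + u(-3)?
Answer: 4839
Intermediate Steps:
n = -54 (n = -3*(4 + 2)*3 = -3*6*3 = -18*3 = -54)
l(D, Q) = -3 + Q²/2 (l(D, Q) = -3/2 + (Q*Q - 3)/2 = -3/2 + (Q² - 3)/2 = -3/2 + (-3 + Q²)/2 = -3/2 + (-3/2 + Q²/2) = -3 + Q²/2)
139 + l(n, 10)*(-I) = 139 + (-3 + (½)*10²)*(-1*(-100)) = 139 + (-3 + (½)*100)*100 = 139 + (-3 + 50)*100 = 139 + 47*100 = 139 + 4700 = 4839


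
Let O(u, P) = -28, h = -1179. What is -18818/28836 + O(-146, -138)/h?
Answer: -1187723/1888758 ≈ -0.62884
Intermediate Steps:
-18818/28836 + O(-146, -138)/h = -18818/28836 - 28/(-1179) = -18818*1/28836 - 28*(-1/1179) = -9409/14418 + 28/1179 = -1187723/1888758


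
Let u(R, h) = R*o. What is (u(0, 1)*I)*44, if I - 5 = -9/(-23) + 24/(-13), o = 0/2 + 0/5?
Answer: 0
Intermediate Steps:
o = 0 (o = 0*(½) + 0*(⅕) = 0 + 0 = 0)
u(R, h) = 0 (u(R, h) = R*0 = 0)
I = 1060/299 (I = 5 + (-9/(-23) + 24/(-13)) = 5 + (-9*(-1/23) + 24*(-1/13)) = 5 + (9/23 - 24/13) = 5 - 435/299 = 1060/299 ≈ 3.5452)
(u(0, 1)*I)*44 = (0*(1060/299))*44 = 0*44 = 0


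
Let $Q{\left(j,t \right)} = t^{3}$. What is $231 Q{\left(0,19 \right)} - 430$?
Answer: $1583999$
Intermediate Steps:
$231 Q{\left(0,19 \right)} - 430 = 231 \cdot 19^{3} - 430 = 231 \cdot 6859 - 430 = 1584429 - 430 = 1583999$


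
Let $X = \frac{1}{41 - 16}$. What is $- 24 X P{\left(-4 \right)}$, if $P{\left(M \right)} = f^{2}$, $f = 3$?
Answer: $- \frac{216}{25} \approx -8.64$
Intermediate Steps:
$P{\left(M \right)} = 9$ ($P{\left(M \right)} = 3^{2} = 9$)
$X = \frac{1}{25} \approx 0.04$
$- 24 X P{\left(-4 \right)} = \left(-24\right) \frac{1}{25} \cdot 9 = \left(- \frac{24}{25}\right) 9 = - \frac{216}{25}$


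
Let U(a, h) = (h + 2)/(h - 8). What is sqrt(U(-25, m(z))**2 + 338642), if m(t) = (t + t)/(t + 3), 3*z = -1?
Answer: sqrt(368781187)/33 ≈ 581.93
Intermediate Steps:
z = -1/3 (z = (1/3)*(-1) = -1/3 ≈ -0.33333)
m(t) = 2*t/(3 + t) (m(t) = (2*t)/(3 + t) = 2*t/(3 + t))
U(a, h) = (2 + h)/(-8 + h)
sqrt(U(-25, m(z))**2 + 338642) = sqrt(((2 + 2*(-1/3)/(3 - 1/3))/(-8 + 2*(-1/3)/(3 - 1/3)))**2 + 338642) = sqrt(((2 + 2*(-1/3)/(8/3))/(-8 + 2*(-1/3)/(8/3)))**2 + 338642) = sqrt(((2 + 2*(-1/3)*(3/8))/(-8 + 2*(-1/3)*(3/8)))**2 + 338642) = sqrt(((2 - 1/4)/(-8 - 1/4))**2 + 338642) = sqrt(((7/4)/(-33/4))**2 + 338642) = sqrt((-4/33*7/4)**2 + 338642) = sqrt((-7/33)**2 + 338642) = sqrt(49/1089 + 338642) = sqrt(368781187/1089) = sqrt(368781187)/33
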